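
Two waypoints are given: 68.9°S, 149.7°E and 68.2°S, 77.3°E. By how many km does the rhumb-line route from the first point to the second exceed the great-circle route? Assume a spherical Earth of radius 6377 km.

170 km

Great circle: cos σ = sin φ₁ sin φ₂ + cos φ₁ cos φ₂ cos Δλ,  σ = 0.4355 rad → d_gc = 2777.2 km
Rhumb line: Δψ = +0.0334, q = Δφ/Δψ = 0.3657, d_rh = R√(Δφ²+q²Δλ²) = 2947.5 km
Excess = 2947.5 − 2777.2 = 170.3 ≈ 170 km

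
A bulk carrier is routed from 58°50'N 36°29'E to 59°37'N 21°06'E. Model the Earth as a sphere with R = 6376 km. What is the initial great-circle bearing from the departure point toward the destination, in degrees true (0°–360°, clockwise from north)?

282.3°

θ = atan2( sin Δλ·cos φ₂ ,  cos φ₁ sin φ₂ − sin φ₁ cos φ₂ cos Δλ )
  = atan2(-0.1342, +0.0292) = 282.27°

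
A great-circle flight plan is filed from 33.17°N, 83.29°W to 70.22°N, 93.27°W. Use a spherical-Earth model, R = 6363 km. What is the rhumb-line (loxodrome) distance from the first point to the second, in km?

Rhumb course C = atan2(Δλ, Δψ) with Δψ = ln[tan(π/4+φ₂/2)/tan(π/4+φ₁/2)] = +1.1324, Δλ = -0.1742 → C = 351.26°
d = R·|Δφ| / |cos C| = 6363·0.64664 / 0.98838 = 4163 km

4163 km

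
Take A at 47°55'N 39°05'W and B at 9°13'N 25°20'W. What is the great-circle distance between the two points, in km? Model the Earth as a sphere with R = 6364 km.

cos σ = sin φ₁ sin φ₂ + cos φ₁ cos φ₂ cos Δλ
      = sin(47.92°)sin(9.22°) + cos(47.92°)cos(9.22°)cos(13.75°) = 0.7615
σ = 40.406° → d = Rσ = 6364·0.70522 = 4488 km

4488 km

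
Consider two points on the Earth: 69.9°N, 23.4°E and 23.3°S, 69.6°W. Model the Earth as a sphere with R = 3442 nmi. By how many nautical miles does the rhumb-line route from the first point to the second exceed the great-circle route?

Great circle: cos σ = sin φ₁ sin φ₂ + cos φ₁ cos φ₂ cos Δλ,  σ = 1.9692 rad → d_gc = 6778.1 nmi
Rhumb line: Δψ = -2.1487, q = Δφ/Δψ = 0.7570, d_rh = R√(Δφ²+q²Δλ²) = 7016.9 nmi
Excess = 7016.9 − 6778.1 = 238.8 ≈ 239 nmi

239 nmi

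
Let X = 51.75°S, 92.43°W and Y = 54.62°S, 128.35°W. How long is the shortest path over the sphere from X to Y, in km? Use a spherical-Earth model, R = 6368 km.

2387 km

Haversine: a = sin²(Δφ/2)+cos φ₁ cos φ₂ sin²(Δλ/2) = 0.03471;  σ = 2·atan2(√a,√(1−a))
σ = 21.474° → d = Rσ = 6368·0.37480 = 2387 km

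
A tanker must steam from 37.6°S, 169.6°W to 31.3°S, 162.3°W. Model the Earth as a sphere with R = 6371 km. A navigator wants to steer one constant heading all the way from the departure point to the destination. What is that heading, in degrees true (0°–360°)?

43.7°

Meridional parts: M(φ₁)=-0.7092, M(φ₂)=-0.5757 → ΔM = +0.1335;  Δλ = +0.1274 rad
tan C = Δλ / ΔM = +0.9546 → C = 43.67°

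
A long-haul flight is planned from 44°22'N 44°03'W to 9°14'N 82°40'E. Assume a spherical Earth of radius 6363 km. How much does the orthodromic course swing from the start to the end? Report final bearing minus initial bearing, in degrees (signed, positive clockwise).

At departure: θ₁ = atan2(sin Δλ cos φ₂, cos φ₁ sin φ₂ − sin φ₁ cos φ₂ cos Δλ) = 56.32°
At arrival: θ₂ = atan2(sin Δλ cos φ₁, −cos φ₂ sin φ₁ + sin φ₂ cos φ₁ cos Δλ) = 142.94°
Δθ = θ₂ − θ₁ = +86.6°

+86.6°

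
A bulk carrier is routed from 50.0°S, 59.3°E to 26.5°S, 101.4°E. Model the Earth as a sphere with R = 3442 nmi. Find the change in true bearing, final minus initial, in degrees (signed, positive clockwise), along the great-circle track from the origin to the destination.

-27.4°

At departure: θ₁ = atan2(sin Δλ cos φ₂, cos φ₁ sin φ₂ − sin φ₁ cos φ₂ cos Δλ) = 69.71°
At arrival: θ₂ = atan2(sin Δλ cos φ₁, −cos φ₂ sin φ₁ + sin φ₂ cos φ₁ cos Δλ) = 42.35°
Δθ = θ₂ − θ₁ = -27.4°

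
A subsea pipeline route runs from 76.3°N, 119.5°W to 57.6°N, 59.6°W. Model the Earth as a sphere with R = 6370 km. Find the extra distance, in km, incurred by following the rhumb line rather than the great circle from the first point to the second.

122 km

Great circle: cos σ = sin φ₁ sin φ₂ + cos φ₁ cos φ₂ cos Δλ,  σ = 0.4866 rad → d_gc = 3099.3 km
Rhumb line: Δψ = -0.8831, q = Δφ/Δψ = 0.3696, d_rh = R√(Δφ²+q²Δλ²) = 3221.7 km
Excess = 3221.7 − 3099.3 = 122.4 ≈ 122 km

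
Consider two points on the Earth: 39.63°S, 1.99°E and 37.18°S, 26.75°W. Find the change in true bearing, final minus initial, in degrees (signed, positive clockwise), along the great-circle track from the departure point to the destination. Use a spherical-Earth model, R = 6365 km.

+18.1°

At departure: θ₁ = atan2(sin Δλ cos φ₂, cos φ₁ sin φ₂ − sin φ₁ cos φ₂ cos Δλ) = 267.03°
At arrival: θ₂ = atan2(sin Δλ cos φ₁, −cos φ₂ sin φ₁ + sin φ₂ cos φ₁ cos Δλ) = 285.12°
Δθ = θ₂ − θ₁ = +18.1°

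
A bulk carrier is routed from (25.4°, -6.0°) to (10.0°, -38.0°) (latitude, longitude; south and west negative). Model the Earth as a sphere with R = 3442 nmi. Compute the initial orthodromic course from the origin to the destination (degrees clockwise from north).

248.9°

N = sin Δλ·cos φ₂ = -0.5219;  D = cos φ₁ sin φ₂ − sin φ₁ cos φ₂ cos Δλ = -0.2014
initial course = atan2(N, D) = 248.90°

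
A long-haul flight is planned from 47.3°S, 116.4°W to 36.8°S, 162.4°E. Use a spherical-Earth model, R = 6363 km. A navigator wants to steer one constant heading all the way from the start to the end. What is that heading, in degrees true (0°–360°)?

Δψ = ln[tan(π/4+φ₂/2)/tan(π/4+φ₁/2)] = +0.2477
Δλ = -1.4172 rad (taken the short way round)
course = atan2(Δλ, Δψ) = 279.91°

279.9°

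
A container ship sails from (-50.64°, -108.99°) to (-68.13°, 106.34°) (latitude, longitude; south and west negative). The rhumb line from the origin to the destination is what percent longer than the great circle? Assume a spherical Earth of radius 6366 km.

26.5%

Great circle: σ = 1.0183 rad → d_gc = Rσ = 6482.6 km
Rhumb: Δφ = -0.3053, Δλ = -2.5250, Δψ = -0.6158, q = Δφ/Δψ = 0.4957 → d_rh = R√(Δφ²+q²Δλ²) = 8201.1 km
Excess = (8201.1 − 6482.6) / 6482.6 = 1718.5 / 6482.6 = 26.51% ≈ 26.5%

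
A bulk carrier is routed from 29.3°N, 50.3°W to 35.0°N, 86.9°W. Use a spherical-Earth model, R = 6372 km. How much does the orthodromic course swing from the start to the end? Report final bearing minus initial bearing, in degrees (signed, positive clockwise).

Initial bearing θ₁ = atan2(sin Δλ cos φ₂, cos φ₁ sin φ₂ − sin φ₁ cos φ₂ cos Δλ) = 290.06°
Final bearing θ₂ = (initial bearing from the destination back to the start) + 180° = 270.08°
Δθ = θ₂ − θ₁ = -20.0°

-20.0°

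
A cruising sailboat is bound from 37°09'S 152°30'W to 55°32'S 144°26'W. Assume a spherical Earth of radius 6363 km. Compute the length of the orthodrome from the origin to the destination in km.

Haversine: a = sin²(Δφ/2)+cos φ₁ cos φ₂ sin²(Δλ/2) = 0.02775;  σ = 2·atan2(√a,√(1−a))
σ = 19.178° → d = Rσ = 6363·0.33471 = 2130 km

2130 km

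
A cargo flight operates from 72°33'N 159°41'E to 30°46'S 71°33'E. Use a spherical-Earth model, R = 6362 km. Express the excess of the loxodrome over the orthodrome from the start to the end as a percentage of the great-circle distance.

2.9%

Great circle: σ = 2.0710 rad → d_gc = Rσ = 13175.7 km
Rhumb: Δφ = -1.8032, Δλ = -1.5382, Δψ = -2.4391, q = Δφ/Δψ = 0.7393 → d_rh = R√(Δφ²+q²Δλ²) = 13562.9 km
Excess = (13562.9 − 13175.7) / 13175.7 = 387.2 / 13175.7 = 2.94% ≈ 2.9%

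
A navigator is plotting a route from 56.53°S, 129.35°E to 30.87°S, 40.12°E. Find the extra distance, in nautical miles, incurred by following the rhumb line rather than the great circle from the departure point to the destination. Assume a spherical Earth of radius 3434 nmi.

223 nmi

Great circle: cos σ = sin φ₁ sin φ₂ + cos φ₁ cos φ₂ cos Δλ,  σ = 1.1215 rad → d_gc = 3851.1 nmi
Rhumb line: Δψ = +0.6348, q = Δφ/Δψ = 0.7055, d_rh = R√(Δφ²+q²Δλ²) = 4074.4 nmi
Excess = 4074.4 − 3851.1 = 223.3 ≈ 223 nmi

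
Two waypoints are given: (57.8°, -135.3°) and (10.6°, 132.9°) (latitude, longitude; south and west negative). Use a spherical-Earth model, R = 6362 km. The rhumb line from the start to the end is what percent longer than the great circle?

4.6%

Great circle: σ = 1.4311 rad → d_gc = Rσ = 9104.9 km
Rhumb: Δφ = -0.8238, Δλ = -1.6022, Δψ = -1.0565, q = Δφ/Δψ = 0.7797 → d_rh = R√(Δφ²+q²Δλ²) = 9520.4 km
Excess = (9520.4 − 9104.9) / 9104.9 = 415.5 / 9104.9 = 4.56% ≈ 4.6%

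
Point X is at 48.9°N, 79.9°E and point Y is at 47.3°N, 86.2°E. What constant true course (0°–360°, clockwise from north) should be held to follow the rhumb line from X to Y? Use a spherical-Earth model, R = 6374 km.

110.8°

Meridional parts: M(φ₁)=+0.9812, M(φ₂)=+0.9393 → ΔM = -0.0418;  Δλ = +0.1100 rad
tan C = Δλ / ΔM = -2.6293 → C = 110.82°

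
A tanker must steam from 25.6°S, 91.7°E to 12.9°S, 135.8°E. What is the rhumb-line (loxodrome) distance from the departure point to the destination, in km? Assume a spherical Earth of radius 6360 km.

4820 km

Rhumb course C = atan2(Δλ, Δψ) with Δψ = ln[tan(π/4+φ₂/2)/tan(π/4+φ₁/2)] = +0.2354, Δλ = +0.7697 → C = 73.00°
d = R·|Δφ| / |cos C| = 6360·0.22166 / 0.29245 = 4820 km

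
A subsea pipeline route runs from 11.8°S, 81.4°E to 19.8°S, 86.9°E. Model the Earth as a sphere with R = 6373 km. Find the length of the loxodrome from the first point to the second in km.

Rhumb course C = atan2(Δλ, Δψ) with Δψ = ln[tan(π/4+φ₂/2)/tan(π/4+φ₁/2)] = -0.1452, Δλ = +0.0960 → C = 146.54°
d = R·|Δφ| / |cos C| = 6373·0.13963 / 0.83426 = 1067 km

1067 km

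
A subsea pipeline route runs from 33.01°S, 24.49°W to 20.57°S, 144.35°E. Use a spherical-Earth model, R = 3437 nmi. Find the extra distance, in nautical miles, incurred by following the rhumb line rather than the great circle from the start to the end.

Great circle: cos σ = sin φ₁ sin φ₂ + cos φ₁ cos φ₂ cos Δλ,  σ = 2.1881 rad → d_gc = 7520.6 nmi
Rhumb line: Δψ = +0.2440, q = Δφ/Δψ = 0.8900, d_rh = R√(Δφ²+q²Δλ²) = 9045.0 nmi
Excess = 9045.0 − 7520.6 = 1524.4 ≈ 1524 nmi

1524 nmi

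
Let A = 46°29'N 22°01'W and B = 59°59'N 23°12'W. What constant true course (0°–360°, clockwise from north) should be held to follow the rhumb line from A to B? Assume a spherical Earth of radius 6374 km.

357.0°

Meridional parts: M(φ₁)=+0.9185, M(φ₂)=+1.3164 → ΔM = +0.3979;  Δλ = -0.0207 rad
tan C = Δλ / ΔM = -0.0519 → C = 357.03°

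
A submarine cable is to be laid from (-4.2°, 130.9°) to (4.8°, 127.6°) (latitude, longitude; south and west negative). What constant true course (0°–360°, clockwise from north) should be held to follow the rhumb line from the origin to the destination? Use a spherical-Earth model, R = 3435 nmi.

Δψ = ln[tan(π/4+φ₂/2)/tan(π/4+φ₁/2)] = +0.1572
Δλ = -0.0576 rad (taken the short way round)
course = atan2(Δλ, Δψ) = 339.88°

339.9°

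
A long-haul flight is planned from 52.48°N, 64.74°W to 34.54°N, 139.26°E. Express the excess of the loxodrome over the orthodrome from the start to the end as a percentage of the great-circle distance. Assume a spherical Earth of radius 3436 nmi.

25.2%

Great circle: σ = 1.5794 rad → d_gc = Rσ = 5426.9 nmi
Rhumb: Δφ = -0.3131, Δλ = -2.7227, Δψ = -0.4368, q = Δφ/Δψ = 0.7169 → d_rh = R√(Δφ²+q²Δλ²) = 6792.2 nmi
Excess = (6792.2 − 5426.9) / 5426.9 = 1365.3 / 5426.9 = 25.16% ≈ 25.2%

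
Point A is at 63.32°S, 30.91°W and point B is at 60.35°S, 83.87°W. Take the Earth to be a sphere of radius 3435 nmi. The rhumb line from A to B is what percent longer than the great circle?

Great circle: σ = 0.4267 rad → d_gc = Rσ = 1465.7 nmi
Rhumb: Δφ = +0.0518, Δλ = -0.9243, Δψ = +0.1099, q = Δφ/Δψ = 0.4716 → d_rh = R√(Δφ²+q²Δλ²) = 1507.9 nmi
Excess = (1507.9 − 1465.7) / 1465.7 = 42.2 / 1465.7 = 2.88% ≈ 2.9%

2.9%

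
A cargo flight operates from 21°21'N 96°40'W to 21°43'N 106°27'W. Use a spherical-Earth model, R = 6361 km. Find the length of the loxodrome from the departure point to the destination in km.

1011 km

Δψ = ln[tan(π/4+φ₂/2)/tan(π/4+φ₁/2)] = +0.0069;  Δφ = +0.0064 rad,  Δλ = -0.1708 rad
q = Δφ/Δψ = 0.9302
d = R·√(Δφ² + q²Δλ²) = 6361·0.15896 = 1011 km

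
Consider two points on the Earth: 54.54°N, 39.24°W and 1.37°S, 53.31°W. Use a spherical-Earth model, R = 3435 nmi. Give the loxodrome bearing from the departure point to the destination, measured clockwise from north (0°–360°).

Meridional parts: M(φ₁)=+1.1403, M(φ₂)=-0.0239 → ΔM = -1.1642;  Δλ = -0.2456 rad
tan C = Δλ / ΔM = +0.2109 → C = 191.91°

191.9°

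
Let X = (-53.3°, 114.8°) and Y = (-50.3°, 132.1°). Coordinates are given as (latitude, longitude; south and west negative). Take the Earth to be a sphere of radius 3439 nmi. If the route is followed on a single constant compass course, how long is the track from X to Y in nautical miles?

Rhumb course C = atan2(Δλ, Δψ) with Δψ = ln[tan(π/4+φ₂/2)/tan(π/4+φ₁/2)] = +0.0847, Δλ = +0.3019 → C = 74.33°
d = R·|Δφ| / |cos C| = 3439·0.05236 / 0.27012 = 667 nmi

667 nmi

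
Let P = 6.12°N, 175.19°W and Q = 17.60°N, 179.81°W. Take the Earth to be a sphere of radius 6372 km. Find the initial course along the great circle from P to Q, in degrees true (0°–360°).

338.9°

θ = atan2( sin Δλ·cos φ₂ ,  cos φ₁ sin φ₂ − sin φ₁ cos φ₂ cos Δλ )
  = atan2(-0.0768, +0.1994) = 338.94°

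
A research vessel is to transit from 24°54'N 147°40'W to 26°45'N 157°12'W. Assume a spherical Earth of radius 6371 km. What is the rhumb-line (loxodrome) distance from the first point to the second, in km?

976 km

Δψ = ln[tan(π/4+φ₂/2)/tan(π/4+φ₁/2)] = +0.0359;  Δφ = +0.0323 rad,  Δλ = -0.1664 rad
q = Δφ/Δψ = 0.9001
d = R·√(Δφ² + q²Δλ²) = 6371·0.15320 = 976 km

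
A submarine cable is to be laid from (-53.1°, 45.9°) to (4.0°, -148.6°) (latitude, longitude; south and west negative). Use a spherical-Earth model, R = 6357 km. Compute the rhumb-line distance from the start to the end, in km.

16905 km

Rhumb course C = atan2(Δλ, Δψ) with Δψ = ln[tan(π/4+φ₂/2)/tan(π/4+φ₁/2)] = +1.1676, Δλ = +2.8885 → C = 67.99°
d = R·|Δφ| / |cos C| = 6357·0.99658 / 0.37476 = 16905 km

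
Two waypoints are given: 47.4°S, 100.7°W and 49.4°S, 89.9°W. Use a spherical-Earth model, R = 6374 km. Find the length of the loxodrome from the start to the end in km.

Rhumb course C = atan2(Δλ, Δψ) with Δψ = ln[tan(π/4+φ₂/2)/tan(π/4+φ₁/2)] = -0.0526, Δλ = +0.1885 → C = 105.59°
d = R·|Δφ| / |cos C| = 6374·0.03491 / 0.26871 = 828 km

828 km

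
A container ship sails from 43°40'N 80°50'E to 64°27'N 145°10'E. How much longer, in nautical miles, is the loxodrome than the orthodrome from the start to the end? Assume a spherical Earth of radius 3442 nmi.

91 nmi

Great circle: cos σ = sin φ₁ sin φ₂ + cos φ₁ cos φ₂ cos Δλ,  σ = 0.7104 rad → d_gc = 2445.3 nmi
Rhumb line: Δψ = +0.6351, q = Δφ/Δψ = 0.5711, d_rh = R√(Δφ²+q²Δλ²) = 2535.9 nmi
Excess = 2535.9 − 2445.3 = 90.6 ≈ 91 nmi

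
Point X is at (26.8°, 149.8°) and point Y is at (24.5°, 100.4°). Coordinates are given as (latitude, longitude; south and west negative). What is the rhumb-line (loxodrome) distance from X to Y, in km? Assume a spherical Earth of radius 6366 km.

4954 km

Δψ = ln[tan(π/4+φ₂/2)/tan(π/4+φ₁/2)] = -0.0445;  Δφ = -0.0401 rad,  Δλ = -0.8622 rad
q = Δφ/Δψ = 0.9014
d = R·√(Δφ² + q²Δλ²) = 6366·0.77819 = 4954 km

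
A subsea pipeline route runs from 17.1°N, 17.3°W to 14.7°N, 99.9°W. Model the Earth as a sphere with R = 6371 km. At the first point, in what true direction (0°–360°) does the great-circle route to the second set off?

282.1°

θ = atan2( sin Δλ·cos φ₂ ,  cos φ₁ sin φ₂ − sin φ₁ cos φ₂ cos Δλ )
  = atan2(-0.9592, +0.2059) = 282.12°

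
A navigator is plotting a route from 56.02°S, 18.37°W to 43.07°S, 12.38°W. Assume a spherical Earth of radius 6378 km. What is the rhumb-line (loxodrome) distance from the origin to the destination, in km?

Rhumb course C = atan2(Δλ, Δψ) with Δψ = ln[tan(π/4+φ₂/2)/tan(π/4+φ₁/2)] = +0.3512, Δλ = +0.1045 → C = 16.58°
d = R·|Δφ| / |cos C| = 6378·0.22602 / 0.95843 = 1504 km

1504 km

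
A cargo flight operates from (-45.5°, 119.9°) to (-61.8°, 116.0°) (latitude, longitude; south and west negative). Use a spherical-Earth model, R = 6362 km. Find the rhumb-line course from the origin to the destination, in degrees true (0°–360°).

187.9°

Δψ = ln[tan(π/4+φ₂/2)/tan(π/4+φ₁/2)] = -0.4878
Δλ = -0.0681 rad (taken the short way round)
course = atan2(Δλ, Δψ) = 187.94°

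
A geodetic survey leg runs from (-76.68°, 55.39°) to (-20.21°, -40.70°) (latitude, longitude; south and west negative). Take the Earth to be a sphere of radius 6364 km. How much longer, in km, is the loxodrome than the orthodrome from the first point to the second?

632 km

Great circle: cos σ = sin φ₁ sin φ₂ + cos φ₁ cos φ₂ cos Δλ,  σ = 1.2522 rad → d_gc = 7969.0 km
Rhumb line: Δψ = +1.7873, q = Δφ/Δψ = 0.5514, d_rh = R√(Δφ²+q²Δλ²) = 8601.2 km
Excess = 8601.2 − 7969.0 = 632.2 ≈ 632 km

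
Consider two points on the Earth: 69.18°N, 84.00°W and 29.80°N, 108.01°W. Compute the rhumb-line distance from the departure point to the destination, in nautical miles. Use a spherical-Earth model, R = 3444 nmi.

2520 nmi

Rhumb course C = atan2(Δλ, Δψ) with Δψ = ln[tan(π/4+φ₂/2)/tan(π/4+φ₁/2)] = -1.1491, Δλ = -0.4191 → C = 200.04°
d = R·|Δφ| / |cos C| = 3444·0.68731 / 0.93948 = 2520 nmi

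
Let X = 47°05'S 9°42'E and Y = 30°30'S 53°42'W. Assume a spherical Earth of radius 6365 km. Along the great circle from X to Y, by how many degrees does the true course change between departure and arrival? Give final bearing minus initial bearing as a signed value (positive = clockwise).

+42.7°

Initial bearing θ₁ = atan2(sin Δλ cos φ₂, cos φ₁ sin φ₂ − sin φ₁ cos φ₂ cos Δλ) = 265.32°
Final bearing θ₂ = (initial bearing from the destination back to the start) + 180° = 308.03°
Δθ = θ₂ − θ₁ = +42.7°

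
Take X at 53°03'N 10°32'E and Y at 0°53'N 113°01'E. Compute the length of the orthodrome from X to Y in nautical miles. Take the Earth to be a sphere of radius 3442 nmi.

5812 nmi

cos σ = sin φ₁ sin φ₂ + cos φ₁ cos φ₂ cos Δλ
      = sin(53.05°)sin(0.88°) + cos(53.05°)cos(0.88°)cos(102.48°) = -0.1176
σ = 96.754° → d = Rσ = 3442·1.68867 = 5812 nmi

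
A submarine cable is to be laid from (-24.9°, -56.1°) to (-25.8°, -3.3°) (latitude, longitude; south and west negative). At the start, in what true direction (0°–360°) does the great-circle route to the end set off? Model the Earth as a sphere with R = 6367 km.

θ = atan2( sin Δλ·cos φ₂ ,  cos φ₁ sin φ₂ − sin φ₁ cos φ₂ cos Δλ )
  = atan2(+0.7171, -0.1656) = 103.00°

103.0°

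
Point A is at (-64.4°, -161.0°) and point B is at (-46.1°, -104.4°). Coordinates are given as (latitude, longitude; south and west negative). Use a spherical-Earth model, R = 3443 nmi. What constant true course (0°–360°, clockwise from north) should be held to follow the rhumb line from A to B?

Meridional parts: M(φ₁)=-1.4819, M(φ₂)=-0.9088 → ΔM = +0.5732;  Δλ = +0.9879 rad
tan C = Δλ / ΔM = +1.7235 → C = 59.88°

59.9°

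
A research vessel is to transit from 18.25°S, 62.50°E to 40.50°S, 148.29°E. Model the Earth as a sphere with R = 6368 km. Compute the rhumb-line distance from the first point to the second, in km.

8587 km

Rhumb course C = atan2(Δλ, Δψ) with Δψ = ln[tan(π/4+φ₂/2)/tan(π/4+φ₁/2)] = -0.4503, Δλ = +1.4973 → C = 106.74°
d = R·|Δφ| / |cos C| = 6368·0.38834 / 0.28799 = 8587 km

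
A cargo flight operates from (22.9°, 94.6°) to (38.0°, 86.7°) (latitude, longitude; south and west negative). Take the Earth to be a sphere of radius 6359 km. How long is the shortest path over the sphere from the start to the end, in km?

cos σ = sin φ₁ sin φ₂ + cos φ₁ cos φ₂ cos Δλ
      = sin(22.90°)sin(38.00°) + cos(22.90°)cos(38.00°)cos(-7.90°) = 0.9586
σ = 16.548° → d = Rσ = 6359·0.28881 = 1837 km

1837 km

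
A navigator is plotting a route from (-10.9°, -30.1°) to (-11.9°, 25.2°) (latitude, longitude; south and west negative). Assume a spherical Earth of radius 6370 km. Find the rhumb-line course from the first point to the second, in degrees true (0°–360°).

91.1°

Meridional parts: M(φ₁)=-0.1914, M(φ₂)=-0.2092 → ΔM = -0.0178;  Δλ = +0.9652 rad
tan C = Δλ / ΔM = -54.2083 → C = 91.06°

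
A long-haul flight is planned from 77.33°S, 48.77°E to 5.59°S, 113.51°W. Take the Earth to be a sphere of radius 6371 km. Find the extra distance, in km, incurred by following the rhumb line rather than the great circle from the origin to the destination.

2664 km

Great circle: cos σ = sin φ₁ sin φ₂ + cos φ₁ cos φ₂ cos Δλ,  σ = 1.6839 rad → d_gc = 10728.4 km
Rhumb line: Δψ = +2.1003, q = Δφ/Δψ = 0.5961, d_rh = R√(Δφ²+q²Δλ²) = 13392.3 km
Excess = 13392.3 − 10728.4 = 2663.9 ≈ 2664 km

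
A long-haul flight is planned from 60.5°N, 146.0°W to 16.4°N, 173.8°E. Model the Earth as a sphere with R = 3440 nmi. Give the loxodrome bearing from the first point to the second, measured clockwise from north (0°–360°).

213.9°

Δψ = ln[tan(π/4+φ₂/2)/tan(π/4+φ₁/2)] = -1.0443
Δλ = -0.7016 rad (taken the short way round)
course = atan2(Δλ, Δψ) = 213.90°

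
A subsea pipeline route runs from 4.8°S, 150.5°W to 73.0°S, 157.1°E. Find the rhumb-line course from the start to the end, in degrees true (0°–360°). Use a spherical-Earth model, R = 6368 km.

206.7°

Meridional parts: M(φ₁)=-0.0839, M(φ₂)=-1.9008 → ΔM = -1.8169;  Δλ = -0.9146 rad
tan C = Δλ / ΔM = +0.5034 → C = 206.72°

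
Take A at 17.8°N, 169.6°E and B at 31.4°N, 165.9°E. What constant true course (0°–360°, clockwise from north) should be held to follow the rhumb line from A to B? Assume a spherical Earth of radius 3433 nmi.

346.2°

Δψ = ln[tan(π/4+φ₂/2)/tan(π/4+φ₁/2)] = +0.2619
Δλ = -0.0646 rad (taken the short way round)
course = atan2(Δλ, Δψ) = 346.15°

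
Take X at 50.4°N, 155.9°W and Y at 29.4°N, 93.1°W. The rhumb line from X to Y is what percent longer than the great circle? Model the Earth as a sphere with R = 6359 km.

Great circle: σ = 0.8865 rad → d_gc = Rσ = 5637.6 km
Rhumb: Δφ = -0.3665, Δλ = +1.0961, Δψ = -0.4843, q = Δφ/Δψ = 0.7567 → d_rh = R√(Δφ²+q²Δλ²) = 5766.4 km
Excess = (5766.4 − 5637.6) / 5637.6 = 128.8 / 5637.6 = 2.28% ≈ 2.3%

2.3%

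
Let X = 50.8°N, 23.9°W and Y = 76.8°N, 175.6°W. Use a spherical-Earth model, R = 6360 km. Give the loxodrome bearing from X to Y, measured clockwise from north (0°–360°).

293.0°

Meridional parts: M(φ₁)=+1.0326, M(φ₂)=+2.1567 → ΔM = +1.1241;  Δλ = -2.6477 rad
tan C = Δλ / ΔM = -2.3553 → C = 293.00°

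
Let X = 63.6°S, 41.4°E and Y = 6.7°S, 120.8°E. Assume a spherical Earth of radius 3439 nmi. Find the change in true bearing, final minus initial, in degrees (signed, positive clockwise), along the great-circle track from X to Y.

Initial bearing θ₁ = atan2(sin Δλ cos φ₂, cos φ₁ sin φ₂ − sin φ₁ cos φ₂ cos Δλ) = 83.47°
Final bearing θ₂ = (initial bearing from the destination back to the start) + 180° = 26.41°
Δθ = θ₂ − θ₁ = -57.1°

-57.1°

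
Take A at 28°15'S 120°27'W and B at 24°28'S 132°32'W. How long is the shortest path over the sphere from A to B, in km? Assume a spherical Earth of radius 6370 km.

Haversine: a = sin²(Δφ/2)+cos φ₁ cos φ₂ sin²(Δλ/2) = 0.00997;  σ = 2·atan2(√a,√(1−a))
σ = 11.462° → d = Rσ = 6370·0.20005 = 1274 km

1274 km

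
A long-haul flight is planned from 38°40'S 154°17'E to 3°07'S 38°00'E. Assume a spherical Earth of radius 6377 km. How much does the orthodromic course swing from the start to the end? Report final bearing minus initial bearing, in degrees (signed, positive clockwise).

+62.1°

Initial bearing θ₁ = atan2(sin Δλ cos φ₂, cos φ₁ sin φ₂ − sin φ₁ cos φ₂ cos Δλ) = 250.41°
Final bearing θ₂ = (initial bearing from the destination back to the start) + 180° = 312.55°
Δθ = θ₂ − θ₁ = +62.1°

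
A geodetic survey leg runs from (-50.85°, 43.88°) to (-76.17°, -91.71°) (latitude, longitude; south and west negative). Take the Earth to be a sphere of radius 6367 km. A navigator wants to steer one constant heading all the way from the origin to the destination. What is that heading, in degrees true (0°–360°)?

Δψ = ln[tan(π/4+φ₂/2)/tan(π/4+φ₁/2)] = -1.0757
Δλ = -2.3665 rad (taken the short way round)
course = atan2(Δλ, Δψ) = 245.56°

245.6°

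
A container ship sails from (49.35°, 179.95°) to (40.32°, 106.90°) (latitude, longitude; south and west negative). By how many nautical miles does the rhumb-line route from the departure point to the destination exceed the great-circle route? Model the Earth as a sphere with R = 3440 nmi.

114 nmi

Great circle: cos σ = sin φ₁ sin φ₂ + cos φ₁ cos φ₂ cos Δλ,  σ = 0.8818 rad → d_gc = 3033.6 nmi
Rhumb line: Δψ = -0.2229, q = Δφ/Δψ = 0.7069, d_rh = R√(Δφ²+q²Δλ²) = 3147.6 nmi
Excess = 3147.6 − 3033.6 = 114.0 ≈ 114 nmi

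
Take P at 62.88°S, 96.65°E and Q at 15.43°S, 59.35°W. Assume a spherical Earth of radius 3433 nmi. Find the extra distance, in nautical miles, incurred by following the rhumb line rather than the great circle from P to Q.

1349 nmi

Great circle: cos σ = sin φ₁ sin φ₂ + cos φ₁ cos φ₂ cos Δλ,  σ = 1.7362 rad → d_gc = 5960.3 nmi
Rhumb line: Δψ = +1.1496, q = Δφ/Δψ = 0.7204, d_rh = R√(Δφ²+q²Δλ²) = 7309.3 nmi
Excess = 7309.3 − 5960.3 = 1349.0 ≈ 1349 nmi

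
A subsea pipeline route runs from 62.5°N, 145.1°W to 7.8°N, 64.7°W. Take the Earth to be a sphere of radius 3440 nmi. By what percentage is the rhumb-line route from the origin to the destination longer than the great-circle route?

3.6%

Great circle: σ = 1.3728 rad → d_gc = Rσ = 4722.5 nmi
Rhumb: Δφ = -0.9547, Δλ = +1.4032, Δψ = -1.2712, q = Δφ/Δψ = 0.7510 → d_rh = R√(Δφ²+q²Δλ²) = 4891.7 nmi
Excess = (4891.7 − 4722.5) / 4722.5 = 169.2 / 4722.5 = 3.58% ≈ 3.6%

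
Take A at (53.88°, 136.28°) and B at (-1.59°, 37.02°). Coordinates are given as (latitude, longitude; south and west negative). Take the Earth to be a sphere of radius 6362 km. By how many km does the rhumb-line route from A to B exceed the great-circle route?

407 km

Great circle: cos σ = sin φ₁ sin φ₂ + cos φ₁ cos φ₂ cos Δλ,  σ = 1.6883 rad → d_gc = 10741.0 km
Rhumb line: Δψ = -1.1484, q = Δφ/Δψ = 0.8430, d_rh = R√(Δφ²+q²Δλ²) = 11147.8 km
Excess = 11147.8 − 10741.0 = 406.8 ≈ 407 km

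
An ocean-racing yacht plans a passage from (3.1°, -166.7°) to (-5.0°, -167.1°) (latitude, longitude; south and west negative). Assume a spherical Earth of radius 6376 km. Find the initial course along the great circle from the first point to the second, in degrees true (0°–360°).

N = sin Δλ·cos φ₂ = -0.0070;  D = cos φ₁ sin φ₂ − sin φ₁ cos φ₂ cos Δλ = -0.1409
initial course = atan2(N, D) = 182.83°

182.8°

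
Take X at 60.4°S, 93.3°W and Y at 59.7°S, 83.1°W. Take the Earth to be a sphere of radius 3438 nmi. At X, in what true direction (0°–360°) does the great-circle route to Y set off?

86.6°

N = sin Δλ·cos φ₂ = +0.0893;  D = cos φ₁ sin φ₂ − sin φ₁ cos φ₂ cos Δλ = +0.0053
initial course = atan2(N, D) = 86.62°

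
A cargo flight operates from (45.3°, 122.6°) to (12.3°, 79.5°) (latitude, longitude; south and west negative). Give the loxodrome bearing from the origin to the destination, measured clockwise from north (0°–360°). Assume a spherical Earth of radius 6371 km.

Δψ = ln[tan(π/4+φ₂/2)/tan(π/4+φ₁/2)] = -0.6725
Δλ = -0.7522 rad (taken the short way round)
course = atan2(Δλ, Δψ) = 228.21°

228.2°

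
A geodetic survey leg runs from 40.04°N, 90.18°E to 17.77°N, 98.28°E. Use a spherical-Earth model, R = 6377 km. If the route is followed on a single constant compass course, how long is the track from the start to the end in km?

Rhumb course C = atan2(Δλ, Δψ) with Δψ = ln[tan(π/4+φ₂/2)/tan(π/4+φ₁/2)] = -0.4486, Δλ = +0.1414 → C = 162.51°
d = R·|Δφ| / |cos C| = 6377·0.38868 / 0.95376 = 2599 km

2599 km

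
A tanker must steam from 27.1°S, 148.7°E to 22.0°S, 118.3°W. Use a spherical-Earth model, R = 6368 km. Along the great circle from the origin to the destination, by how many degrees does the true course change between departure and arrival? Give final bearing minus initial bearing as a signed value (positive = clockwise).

-47.3°

Initial bearing θ₁ = atan2(sin Δλ cos φ₂, cos φ₁ sin φ₂ − sin φ₁ cos φ₂ cos Δλ) = 111.01°
Final bearing θ₂ = (initial bearing from the destination back to the start) + 180° = 63.68°
Δθ = θ₂ − θ₁ = -47.3°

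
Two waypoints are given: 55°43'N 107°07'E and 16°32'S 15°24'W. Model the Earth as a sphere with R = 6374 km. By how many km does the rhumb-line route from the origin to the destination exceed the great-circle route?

657 km

Great circle: cos σ = sin φ₁ sin φ₂ + cos φ₁ cos φ₂ cos Δλ,  σ = 2.1240 rad → d_gc = 13538.3 km
Rhumb line: Δψ = -1.4689, q = Δφ/Δψ = 0.8585, d_rh = R√(Δφ²+q²Δλ²) = 14195.4 km
Excess = 14195.4 − 13538.3 = 657.1 ≈ 657 km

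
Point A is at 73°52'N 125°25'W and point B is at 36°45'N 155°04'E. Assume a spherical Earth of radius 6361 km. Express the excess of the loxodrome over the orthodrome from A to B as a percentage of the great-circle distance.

Great circle: σ = 0.9081 rad → d_gc = Rσ = 5776.2 km
Rhumb: Δφ = -0.6478, Δλ = -1.3878, Δψ = -1.2633, q = Δφ/Δψ = 0.5128 → d_rh = R√(Δφ²+q²Δλ²) = 6121.5 km
Excess = (6121.5 − 5776.2) / 5776.2 = 345.3 / 5776.2 = 5.98% ≈ 6.0%

6.0%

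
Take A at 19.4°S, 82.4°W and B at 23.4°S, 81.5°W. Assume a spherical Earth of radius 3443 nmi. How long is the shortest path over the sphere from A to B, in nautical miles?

246 nmi

Haversine: a = sin²(Δφ/2)+cos φ₁ cos φ₂ sin²(Δλ/2) = 0.00127;  σ = 2·atan2(√a,√(1−a))
σ = 4.087° → d = Rσ = 3443·0.07133 = 246 nmi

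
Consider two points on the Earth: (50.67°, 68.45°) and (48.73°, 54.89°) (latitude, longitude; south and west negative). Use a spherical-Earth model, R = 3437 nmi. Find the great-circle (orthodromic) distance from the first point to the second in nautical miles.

538 nmi

Haversine: a = sin²(Δφ/2)+cos φ₁ cos φ₂ sin²(Δλ/2) = 0.00611;  σ = 2·atan2(√a,√(1−a))
σ = 8.969° → d = Rσ = 3437·0.15653 = 538 nmi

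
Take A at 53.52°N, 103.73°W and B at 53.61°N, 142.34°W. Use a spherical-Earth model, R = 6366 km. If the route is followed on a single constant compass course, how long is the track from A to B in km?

2548 km

Δψ = ln[tan(π/4+φ₂/2)/tan(π/4+φ₁/2)] = +0.0026;  Δφ = +0.0016 rad,  Δλ = -0.6739 rad
q = Δφ/Δψ = 0.5939
d = R·√(Δφ² + q²Δλ²) = 6366·0.40022 = 2548 km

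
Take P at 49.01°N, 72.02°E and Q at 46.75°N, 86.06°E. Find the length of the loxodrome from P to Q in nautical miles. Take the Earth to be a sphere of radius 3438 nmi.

Rhumb course C = atan2(Δλ, Δψ) with Δψ = ln[tan(π/4+φ₂/2)/tan(π/4+φ₁/2)] = -0.0588, Δλ = +0.2450 → C = 103.50°
d = R·|Δφ| / |cos C| = 3438·0.03944 / 0.23343 = 581 nmi

581 nmi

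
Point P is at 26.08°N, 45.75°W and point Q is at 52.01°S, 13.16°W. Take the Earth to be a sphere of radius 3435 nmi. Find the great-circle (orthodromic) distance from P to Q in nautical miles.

4985 nmi

Haversine: a = sin²(Δφ/2)+cos φ₁ cos φ₂ sin²(Δλ/2) = 0.44034;  σ = 2·atan2(√a,√(1−a))
σ = 83.147° → d = Rσ = 3435·1.45118 = 4985 nmi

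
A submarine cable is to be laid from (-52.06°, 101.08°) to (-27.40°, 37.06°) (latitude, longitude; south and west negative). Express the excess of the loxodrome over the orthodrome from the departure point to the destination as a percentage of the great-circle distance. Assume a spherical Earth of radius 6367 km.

2.4%

Great circle: σ = 0.9247 rad → d_gc = Rσ = 5887.7 km
Rhumb: Δφ = +0.4304, Δλ = -1.1174, Δψ = +0.5703, q = Δφ/Δψ = 0.7547 → d_rh = R√(Δφ²+q²Δλ²) = 6027.9 km
Excess = (6027.9 − 5887.7) / 5887.7 = 140.2 / 5887.7 = 2.38% ≈ 2.4%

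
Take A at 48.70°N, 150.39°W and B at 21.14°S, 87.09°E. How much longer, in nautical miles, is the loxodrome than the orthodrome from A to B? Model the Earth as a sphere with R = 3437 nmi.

215 nmi

Great circle: cos σ = sin φ₁ sin φ₂ + cos φ₁ cos φ₂ cos Δλ,  σ = 2.2166 rad → d_gc = 7618.6 nmi
Rhumb line: Δψ = -1.3535, q = Δφ/Δψ = 0.9006, d_rh = R√(Δφ²+q²Δλ²) = 7833.5 nmi
Excess = 7833.5 − 7618.6 = 214.9 ≈ 215 nmi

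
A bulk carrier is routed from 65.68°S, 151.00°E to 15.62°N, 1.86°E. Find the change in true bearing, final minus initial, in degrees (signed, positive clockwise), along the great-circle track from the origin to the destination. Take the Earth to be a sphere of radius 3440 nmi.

At departure: θ₁ = atan2(sin Δλ cos φ₂, cos φ₁ sin φ₂ − sin φ₁ cos φ₂ cos Δλ) = 217.56°
At arrival: θ₂ = atan2(sin Δλ cos φ₁, −cos φ₂ sin φ₁ + sin φ₂ cos φ₁ cos Δλ) = 344.89°
Δθ = θ₂ − θ₁ = +127.3°

+127.3°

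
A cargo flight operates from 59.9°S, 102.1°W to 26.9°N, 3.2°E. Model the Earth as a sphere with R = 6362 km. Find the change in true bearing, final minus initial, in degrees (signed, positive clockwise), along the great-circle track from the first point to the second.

At departure: θ₁ = atan2(sin Δλ cos φ₂, cos φ₁ sin φ₂ − sin φ₁ cos φ₂ cos Δλ) = 88.45°
At arrival: θ₂ = atan2(sin Δλ cos φ₁, −cos φ₂ sin φ₁ + sin φ₂ cos φ₁ cos Δλ) = 34.20°
Δθ = θ₂ − θ₁ = -54.2°

-54.2°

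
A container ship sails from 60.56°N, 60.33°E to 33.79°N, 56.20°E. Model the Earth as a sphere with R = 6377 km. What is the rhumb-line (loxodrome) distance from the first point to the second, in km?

Δψ = ln[tan(π/4+φ₂/2)/tan(π/4+φ₁/2)] = -0.7094;  Δφ = -0.4672 rad,  Δλ = -0.0721 rad
q = Δφ/Δψ = 0.6586
d = R·√(Δφ² + q²Δλ²) = 6377·0.46963 = 2995 km

2995 km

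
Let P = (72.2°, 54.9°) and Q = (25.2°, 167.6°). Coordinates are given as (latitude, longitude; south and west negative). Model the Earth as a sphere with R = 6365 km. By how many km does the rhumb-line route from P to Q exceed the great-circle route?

Great circle: cos σ = sin φ₁ sin φ₂ + cos φ₁ cos φ₂ cos Δλ,  σ = 1.2675 rad → d_gc = 8067.7 km
Rhumb line: Δψ = -1.3994, q = Δφ/Δψ = 0.5862, d_rh = R√(Δφ²+q²Δλ²) = 9006.9 km
Excess = 9006.9 − 8067.7 = 939.2 ≈ 939 km

939 km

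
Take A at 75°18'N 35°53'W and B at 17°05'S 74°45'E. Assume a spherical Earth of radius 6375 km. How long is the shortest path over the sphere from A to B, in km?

12427 km

Haversine: a = sin²(Δφ/2)+cos φ₁ cos φ₂ sin²(Δλ/2) = 0.68481;  σ = 2·atan2(√a,√(1−a))
σ = 111.692° → d = Rσ = 6375·1.94940 = 12427 km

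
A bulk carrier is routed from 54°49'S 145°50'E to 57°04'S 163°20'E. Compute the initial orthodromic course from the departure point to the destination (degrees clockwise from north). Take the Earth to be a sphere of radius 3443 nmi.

110.1°

N = sin Δλ·cos φ₂ = +0.1635;  D = cos φ₁ sin φ₂ − sin φ₁ cos φ₂ cos Δλ = -0.0598
initial course = atan2(N, D) = 110.10°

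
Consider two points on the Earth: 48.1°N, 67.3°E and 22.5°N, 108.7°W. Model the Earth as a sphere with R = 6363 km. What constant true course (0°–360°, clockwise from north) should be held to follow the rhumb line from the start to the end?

Δψ = ln[tan(π/4+φ₂/2)/tan(π/4+φ₁/2)] = -0.5569
Δλ = -3.0718 rad (taken the short way round)
course = atan2(Δλ, Δψ) = 259.72°

259.7°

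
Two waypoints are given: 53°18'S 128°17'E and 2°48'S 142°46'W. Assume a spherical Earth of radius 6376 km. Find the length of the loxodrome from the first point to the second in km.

10001 km

Rhumb course C = atan2(Δλ, Δψ) with Δψ = ln[tan(π/4+φ₂/2)/tan(π/4+φ₁/2)] = +1.0547, Δλ = +1.5525 → C = 55.81°
d = R·|Δφ| / |cos C| = 6376·0.88139 / 0.56194 = 10001 km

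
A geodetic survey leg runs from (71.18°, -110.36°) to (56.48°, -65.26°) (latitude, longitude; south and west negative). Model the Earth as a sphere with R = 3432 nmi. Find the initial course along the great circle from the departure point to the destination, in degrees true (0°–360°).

104.3°

θ = atan2( sin Δλ·cos φ₂ ,  cos φ₁ sin φ₂ − sin φ₁ cos φ₂ cos Δλ )
  = atan2(+0.3912, -0.1000) = 104.34°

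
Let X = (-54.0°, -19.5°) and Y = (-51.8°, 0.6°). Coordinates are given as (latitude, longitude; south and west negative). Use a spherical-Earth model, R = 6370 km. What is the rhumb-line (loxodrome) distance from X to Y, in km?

1370 km

Δψ = ln[tan(π/4+φ₂/2)/tan(π/4+φ₁/2)] = +0.0637;  Δφ = +0.0384 rad,  Δλ = +0.3508 rad
q = Δφ/Δψ = 0.6030
d = R·√(Δφ² + q²Δλ²) = 6370·0.21501 = 1370 km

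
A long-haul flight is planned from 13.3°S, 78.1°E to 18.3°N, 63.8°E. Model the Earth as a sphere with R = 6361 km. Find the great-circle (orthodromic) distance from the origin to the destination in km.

3842 km

Haversine: a = sin²(Δφ/2)+cos φ₁ cos φ₂ sin²(Δλ/2) = 0.08845;  σ = 2·atan2(√a,√(1−a))
σ = 34.604° → d = Rσ = 6361·0.60395 = 3842 km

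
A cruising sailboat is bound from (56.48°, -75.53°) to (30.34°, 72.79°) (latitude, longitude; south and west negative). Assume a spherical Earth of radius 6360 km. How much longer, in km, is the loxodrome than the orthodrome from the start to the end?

2128 km

Great circle: cos σ = sin φ₁ sin φ₂ + cos φ₁ cos φ₂ cos Δλ,  σ = 1.5553 rad → d_gc = 9891.4 km
Rhumb line: Δψ = -0.6440, q = Δφ/Δψ = 0.7085, d_rh = R√(Δφ²+q²Δλ²) = 12019.8 km
Excess = 12019.8 − 9891.4 = 2128.4 ≈ 2128 km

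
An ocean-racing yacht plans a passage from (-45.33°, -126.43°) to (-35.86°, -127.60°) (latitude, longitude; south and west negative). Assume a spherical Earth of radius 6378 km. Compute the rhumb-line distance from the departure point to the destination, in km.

Δψ = ln[tan(π/4+φ₂/2)/tan(π/4+φ₁/2)] = +0.2183;  Δφ = +0.1653 rad,  Δλ = -0.0204 rad
q = Δφ/Δψ = 0.7572
d = R·√(Δφ² + q²Δλ²) = 6378·0.16600 = 1059 km

1059 km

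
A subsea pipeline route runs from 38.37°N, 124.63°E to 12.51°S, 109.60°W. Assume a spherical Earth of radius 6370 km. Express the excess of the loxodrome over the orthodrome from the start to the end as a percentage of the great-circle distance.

Great circle: σ = 2.1918 rad → d_gc = Rσ = 13961.8 km
Rhumb: Δφ = -0.8880, Δλ = +2.1951, Δψ = -0.9463, q = Δφ/Δψ = 0.9384 → d_rh = R√(Δφ²+q²Δλ²) = 14289.0 km
Excess = (14289.0 − 13961.8) / 13961.8 = 327.2 / 13961.8 = 2.34% ≈ 2.3%

2.3%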